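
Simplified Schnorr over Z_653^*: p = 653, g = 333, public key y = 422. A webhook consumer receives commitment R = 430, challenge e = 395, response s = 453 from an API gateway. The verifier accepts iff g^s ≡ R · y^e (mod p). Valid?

no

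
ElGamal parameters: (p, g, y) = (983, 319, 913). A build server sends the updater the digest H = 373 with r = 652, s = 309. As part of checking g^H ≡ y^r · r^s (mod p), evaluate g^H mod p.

505

319^2 = 101761 ≡ 512
319^4 ≡ 512^2 = 262144 ≡ 666
319^8 ≡ 666^2 = 443556 ≡ 223
319^16 ≡ 223^2 = 49729 ≡ 579
319^32 ≡ 579^2 = 335241 ≡ 38
319^64 ≡ 38^2 = 1444 ≡ 461
319^128 ≡ 461^2 = 212521 ≡ 193
319^256 ≡ 193^2 = 37249 ≡ 878
373 = 256 + 64 + 32 + 16 + 4 + 1, so 319^373 ≡ 878·461·38·579·666·319 ≡ 505 (mod 983)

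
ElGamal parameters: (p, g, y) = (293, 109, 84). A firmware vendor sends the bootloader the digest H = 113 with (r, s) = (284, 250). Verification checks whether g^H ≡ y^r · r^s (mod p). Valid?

no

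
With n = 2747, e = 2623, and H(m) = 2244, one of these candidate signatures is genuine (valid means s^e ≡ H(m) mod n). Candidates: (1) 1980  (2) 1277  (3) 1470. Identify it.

Candidate 1: 1980^2623 mod 2747 = 1511
Candidate 2: 1277^2623 mod 2747 = 2244
  → matches H(m) = 2244
Candidate 3: 1470^2623 mod 2747 = 503

2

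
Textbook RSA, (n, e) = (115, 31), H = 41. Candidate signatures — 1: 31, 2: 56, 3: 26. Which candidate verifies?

3

Candidate 1: 31^31 mod 115 = 101
Candidate 2: 56^31 mod 115 = 66
Candidate 3: 26^31 mod 115 = 41
  → matches H = 41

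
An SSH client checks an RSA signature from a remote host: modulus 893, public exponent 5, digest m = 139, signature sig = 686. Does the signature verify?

does not verify

sig^2 ≡ 686^2 = 470596 ≡ 878
sig^4 ≡ 878^2 = 770884 ≡ 225
5 = 4 + 1, so sig^5 ≡ 225·686 ≡ 754 (mod 893)
The recovered value 754 does not match the digest 139.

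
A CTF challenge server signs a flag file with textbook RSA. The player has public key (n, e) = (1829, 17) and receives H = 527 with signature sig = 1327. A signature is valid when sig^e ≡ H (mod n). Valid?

sig^2 ≡ 1327^2 = 1760929 ≡ 1431
sig^4 ≡ 1431^2 = 2047761 ≡ 1110
sig^8 ≡ 1110^2 = 1232100 ≡ 1183
sig^16 ≡ 1183^2 = 1399489 ≡ 304
17 = 16 + 1, so sig^17 ≡ 304·1327 ≡ 1028 (mod 1829)
1028 ≠ 527, so verification fails.

no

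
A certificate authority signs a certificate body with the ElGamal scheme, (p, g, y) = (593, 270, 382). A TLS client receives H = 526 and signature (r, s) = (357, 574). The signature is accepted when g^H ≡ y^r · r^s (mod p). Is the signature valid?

invalid

Left side g^H mod p:
270^2 = 72900 ≡ 554
270^4 ≡ 554^2 = 306916 ≡ 335
270^8 ≡ 335^2 = 112225 ≡ 148
270^16 ≡ 148^2 = 21904 ≡ 556
270^32 ≡ 556^2 = 309136 ≡ 183
270^64 ≡ 183^2 = 33489 ≡ 281
270^128 ≡ 281^2 = 78961 ≡ 92
270^256 ≡ 92^2 = 8464 ≡ 162
270^512 ≡ 162^2 = 26244 ≡ 152
526 = 512 + 8 + 4 + 2, so 270^526 ≡ 152·148·335·554 ≡ 129 (mod 593)
Right side y^r · r^s mod p:
382^2 = 145924 ≡ 46
382^4 ≡ 46^2 = 2116 ≡ 337
382^8 ≡ 337^2 = 113569 ≡ 306
382^16 ≡ 306^2 = 93636 ≡ 535
382^32 ≡ 535^2 = 286225 ≡ 399
382^64 ≡ 399^2 = 159201 ≡ 277
382^128 ≡ 277^2 = 76729 ≡ 232
382^256 ≡ 232^2 = 53824 ≡ 454
357 = 256 + 64 + 32 + 4 + 1, so 382^357 ≡ 454·277·399·337·382 ≡ 453 (mod 593)
357^2 = 127449 ≡ 547
357^4 ≡ 547^2 = 299209 ≡ 337
357^8 ≡ 337^2 = 113569 ≡ 306
357^16 ≡ 306^2 = 93636 ≡ 535
357^32 ≡ 535^2 = 286225 ≡ 399
357^64 ≡ 399^2 = 159201 ≡ 277
357^128 ≡ 277^2 = 76729 ≡ 232
357^256 ≡ 232^2 = 53824 ≡ 454
357^512 ≡ 454^2 = 206116 ≡ 345
574 = 512 + 32 + 16 + 8 + 4 + 2, so 357^574 ≡ 345·399·535·306·337·547 ≡ 591 (mod 593)
453·591 = 267723 ≡ 280 (mod 593)
129 ≠ 280, so verification fails.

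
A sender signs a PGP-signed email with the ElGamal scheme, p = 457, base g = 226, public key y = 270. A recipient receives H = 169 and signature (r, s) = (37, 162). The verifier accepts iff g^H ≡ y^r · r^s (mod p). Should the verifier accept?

accept

Left side g^H mod p:
226^2 = 51076 ≡ 349
226^4 ≡ 349^2 = 121801 ≡ 239
226^8 ≡ 239^2 = 57121 ≡ 453
226^16 ≡ 453^2 = 205209 ≡ 16
226^32 ≡ 16^2 = 256
226^64 ≡ 256^2 = 65536 ≡ 185
226^128 ≡ 185^2 = 34225 ≡ 407
169 = 128 + 32 + 8 + 1, so 226^169 ≡ 407·256·453·226 ≡ 417 (mod 457)
Right side y^r · r^s mod p:
270^2 = 72900 ≡ 237
270^4 ≡ 237^2 = 56169 ≡ 415
270^8 ≡ 415^2 = 172225 ≡ 393
270^16 ≡ 393^2 = 154449 ≡ 440
270^32 ≡ 440^2 = 193600 ≡ 289
37 = 32 + 4 + 1, so 270^37 ≡ 289·415·270 ≡ 344 (mod 457)
37^2 = 1369 ≡ 455
37^4 ≡ 455^2 = 207025 ≡ 4
37^8 ≡ 4^2 = 16
37^16 ≡ 16^2 = 256
37^32 ≡ 256^2 = 65536 ≡ 185
37^64 ≡ 185^2 = 34225 ≡ 407
37^128 ≡ 407^2 = 165649 ≡ 215
162 = 128 + 32 + 2, so 37^162 ≡ 215·185·455 ≡ 425 (mod 457)
344·425 = 146200 ≡ 417 (mod 457)
417 ≡ 417 (mod 457), so the signature is genuine.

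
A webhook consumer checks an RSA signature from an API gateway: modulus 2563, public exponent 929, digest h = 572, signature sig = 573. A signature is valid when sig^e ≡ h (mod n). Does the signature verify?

sig^2 ≡ 573^2 = 328329 ≡ 265
sig^4 ≡ 265^2 = 70225 ≡ 1024
sig^8 ≡ 1024^2 = 1048576 ≡ 309
sig^16 ≡ 309^2 = 95481 ≡ 650
sig^32 ≡ 650^2 = 422500 ≡ 2168
sig^64 ≡ 2168^2 = 4700224 ≡ 2245
sig^128 ≡ 2245^2 = 5040025 ≡ 1167
sig^256 ≡ 1167^2 = 1361889 ≡ 936
sig^512 ≡ 936^2 = 876096 ≡ 2113
929 = 512 + 256 + 128 + 32 + 1, so sig^929 ≡ 2113·936·1167·2168·573 ≡ 573 (mod 2563)
sig^929 mod 2563 = 573, but h = 572.

does not verify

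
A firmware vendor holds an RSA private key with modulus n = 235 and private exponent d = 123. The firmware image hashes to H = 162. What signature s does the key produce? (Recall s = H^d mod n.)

Squares mod 235: H^1≡162, H^2≡159, H^4≡136, H^8≡166, H^16≡61, H^32≡196, H^64≡111
123 = 64 + 32 + 16 + 8 + 2 + 1, so H^123 ≡ 111·196·61·166·159·162 ≡ 213 (mod 235)

213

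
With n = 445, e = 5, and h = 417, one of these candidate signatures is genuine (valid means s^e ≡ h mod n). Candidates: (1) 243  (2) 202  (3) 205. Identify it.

Candidate 1: Squares mod 445: 243^1≡243, 243^2≡309, 243^4≡251; 5 = 4 + 1, so 243^5 ≡ 251·243 ≡ 28 (mod 445)
Candidate 2: Squares mod 445: 202^1≡202, 202^2≡309, 202^4≡251; 5 = 4 + 1, so 202^5 ≡ 251·202 ≡ 417 (mod 445)
  → matches h = 417
Candidate 3: Squares mod 445: 205^1≡205, 205^2≡195, 205^4≡200; 5 = 4 + 1, so 205^5 ≡ 200·205 ≡ 60 (mod 445)

2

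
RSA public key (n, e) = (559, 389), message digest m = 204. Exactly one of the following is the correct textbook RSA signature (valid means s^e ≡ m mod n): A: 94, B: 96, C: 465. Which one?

A

Candidate A: Squares mod 559: 94^1≡94, 94^2≡451, 94^4≡484, 94^8≡35, 94^16≡107, 94^32≡269, 94^64≡250, 94^128≡451, 94^256≡484; 389 = 256 + 128 + 4 + 1, so 94^389 ≡ 484·451·484·94 ≡ 204 (mod 559)
  → matches m = 204
Candidate B: Squares mod 559: 96^1≡96, 96^2≡272, 96^4≡196, 96^8≡404, 96^16≡547, 96^32≡144, 96^64≡53, 96^128≡14, 96^256≡196; 389 = 256 + 128 + 4 + 1, so 96^389 ≡ 196·14·196·96 ≡ 187 (mod 559)
Candidate C: Squares mod 559: 465^1≡465, 465^2≡451, 465^4≡484, 465^8≡35, 465^16≡107, 465^32≡269, 465^64≡250, 465^128≡451, 465^256≡484; 389 = 256 + 128 + 4 + 1, so 465^389 ≡ 484·451·484·465 ≡ 355 (mod 559)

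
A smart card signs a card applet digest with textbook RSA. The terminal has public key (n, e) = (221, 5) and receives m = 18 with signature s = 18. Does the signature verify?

s^5 mod 221 = 18
18 = m, so the signature checks out.

verifies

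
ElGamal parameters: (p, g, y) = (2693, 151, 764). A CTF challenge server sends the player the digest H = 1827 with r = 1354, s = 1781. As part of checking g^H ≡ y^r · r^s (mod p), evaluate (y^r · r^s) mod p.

2592

764^2 = 583696 ≡ 2008
764^4 ≡ 2008^2 = 4032064 ≡ 643
764^8 ≡ 643^2 = 413449 ≡ 1420
764^16 ≡ 1420^2 = 2016400 ≡ 2036
764^32 ≡ 2036^2 = 4145296 ≡ 769
764^64 ≡ 769^2 = 591361 ≡ 1594
764^128 ≡ 1594^2 = 2540836 ≡ 1337
764^256 ≡ 1337^2 = 1787569 ≡ 2110
764^512 ≡ 2110^2 = 4452100 ≡ 571
764^1024 ≡ 571^2 = 326041 ≡ 188
1354 = 1024 + 256 + 64 + 8 + 2, so 764^1354 ≡ 188·2110·1594·1420·2008 ≡ 1273 (mod 2693)
1354^2 = 1833316 ≡ 2076
1354^4 ≡ 2076^2 = 4309776 ≡ 976
1354^8 ≡ 976^2 = 952576 ≡ 1947
1354^16 ≡ 1947^2 = 3790809 ≡ 1758
1354^32 ≡ 1758^2 = 3090564 ≡ 1693
1354^64 ≡ 1693^2 = 2866249 ≡ 897
1354^128 ≡ 897^2 = 804609 ≡ 2095
1354^256 ≡ 2095^2 = 4389025 ≡ 2128
1354^512 ≡ 2128^2 = 4528384 ≡ 1451
1354^1024 ≡ 1451^2 = 2105401 ≡ 2168
1781 = 1024 + 512 + 128 + 64 + 32 + 16 + 4 + 1, so 1354^1781 ≡ 2168·1451·2095·897·1693·1758·976·1354 ≡ 954 (mod 2693)
y^r · r^s ≡ 1273·954 = 1214442 ≡ 2592 (mod 2693)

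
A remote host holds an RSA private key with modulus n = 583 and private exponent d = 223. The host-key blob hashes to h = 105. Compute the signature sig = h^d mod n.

h^2 ≡ 105^2 = 11025 ≡ 531
h^4 ≡ 531^2 = 281961 ≡ 372
h^8 ≡ 372^2 = 138384 ≡ 213
h^16 ≡ 213^2 = 45369 ≡ 478
h^32 ≡ 478^2 = 228484 ≡ 531
h^64 ≡ 531^2 = 281961 ≡ 372
h^128 ≡ 372^2 = 138384 ≡ 213
223 = 128 + 64 + 16 + 8 + 4 + 2 + 1, so h^223 ≡ 213·372·478·213·372·531·105 ≡ 370 (mod 583)

370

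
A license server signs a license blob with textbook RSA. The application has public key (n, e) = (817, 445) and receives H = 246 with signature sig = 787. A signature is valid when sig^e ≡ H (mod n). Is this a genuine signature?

sig^445 mod 817 = 654
654 ≠ 246, so verification fails.

forged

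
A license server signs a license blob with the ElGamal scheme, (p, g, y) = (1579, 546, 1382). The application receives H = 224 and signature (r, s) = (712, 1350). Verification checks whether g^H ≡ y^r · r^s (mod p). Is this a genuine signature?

genuine

Left side g^H mod p:
Squares mod 1579: 546^1≡546, 546^2≡1264, 546^4≡1327, 546^8≡344, 546^16≡1490, 546^32≡26, 546^64≡676, 546^128≡645
224 = 128 + 64 + 32, so 546^224 ≡ 645·676·26 ≡ 879 (mod 1579)
Right side y^r · r^s mod p:
Squares mod 1579: 1382^1≡1382, 1382^2≡913, 1382^4≡1436, 1382^8≡1501, 1382^16≡1347, 1382^32≡138, 1382^64≡96, 1382^128≡1321, 1382^256≡246, 1382^512≡514
712 = 512 + 128 + 64 + 8, so 1382^712 ≡ 514·1321·96·1501 ≡ 294 (mod 1579)
Squares mod 1579: 712^1≡712, 712^2≡85, 712^4≡909, 712^8≡464, 712^16≡552, 712^32≡1536, 712^64≡270, 712^128≡266, 712^256≡1280, 712^512≡977, 712^1024≡813
1350 = 1024 + 256 + 64 + 4 + 2, so 712^1350 ≡ 813·1280·270·909·85 ≡ 148 (mod 1579)
294·148 = 43512 ≡ 879 (mod 1579)
879 ≡ 879 (mod 1579), so the signature is genuine.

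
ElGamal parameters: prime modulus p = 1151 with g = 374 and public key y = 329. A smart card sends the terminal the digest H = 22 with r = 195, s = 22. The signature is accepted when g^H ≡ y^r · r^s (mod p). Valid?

Left side g^H mod p:
Squares mod 1151: 374^1≡374, 374^2≡605, 374^4≡7, 374^8≡49, 374^16≡99
22 = 16 + 4 + 2, so 374^22 ≡ 99·7·605 ≡ 301 (mod 1151)
Right side y^r · r^s mod p:
Squares mod 1151: 329^1≡329, 329^2≡47, 329^4≡1058, 329^8≡592, 329^16≡560, 329^32≡528, 329^64≡242, 329^128≡1014
195 = 128 + 64 + 2 + 1, so 329^195 ≡ 1014·242·47·329 ≡ 853 (mod 1151)
Squares mod 1151: 195^1≡195, 195^2≡42, 195^4≡613, 195^8≡543, 195^16≡193
22 = 16 + 4 + 2, so 195^22 ≡ 193·613·42 ≡ 111 (mod 1151)
853·111 = 94683 ≡ 301 (mod 1151)
301 ≡ 301 (mod 1151), so the signature is genuine.

yes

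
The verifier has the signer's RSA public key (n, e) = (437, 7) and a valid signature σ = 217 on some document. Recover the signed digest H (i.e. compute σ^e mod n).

198

Squares mod 437: σ^1≡217, σ^2≡330, σ^4≡87
7 = 4 + 2 + 1, so σ^7 ≡ 87·330·217 ≡ 198 (mod 437)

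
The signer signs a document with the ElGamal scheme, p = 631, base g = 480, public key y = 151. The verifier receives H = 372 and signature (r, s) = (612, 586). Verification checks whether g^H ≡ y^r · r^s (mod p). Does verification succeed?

fails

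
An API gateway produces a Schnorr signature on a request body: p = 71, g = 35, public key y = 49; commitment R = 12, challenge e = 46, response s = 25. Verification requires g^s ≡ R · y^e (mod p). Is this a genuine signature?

forged

g^s mod p:
35^2 = 1225 ≡ 18
35^4 ≡ 18^2 = 324 ≡ 40
35^8 ≡ 40^2 = 1600 ≡ 38
35^16 ≡ 38^2 = 1444 ≡ 24
25 = 16 + 8 + 1, so 35^25 ≡ 24·38·35 ≡ 41 (mod 71)
R · y^e mod p:
49^2 = 2401 ≡ 58
49^4 ≡ 58^2 = 3364 ≡ 27
49^8 ≡ 27^2 = 729 ≡ 19
49^16 ≡ 19^2 = 361 ≡ 6
49^32 ≡ 6^2 = 36
46 = 32 + 8 + 4 + 2, so 49^46 ≡ 36·19·27·58 ≡ 38 (mod 71)
12·38 = 456 ≡ 30 (mod 71)
41 ≠ 30; the check fails.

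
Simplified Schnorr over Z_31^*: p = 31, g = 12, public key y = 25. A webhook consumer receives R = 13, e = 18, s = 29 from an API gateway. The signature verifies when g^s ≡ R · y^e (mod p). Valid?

g^s mod p:
12^2 = 144 ≡ 20
12^4 ≡ 20^2 = 400 ≡ 28
12^8 ≡ 28^2 = 784 ≡ 9
12^16 ≡ 9^2 = 81 ≡ 19
29 = 16 + 8 + 4 + 1, so 12^29 ≡ 19·9·28·12 ≡ 13 (mod 31)
R · y^e mod p:
25^2 = 625 ≡ 5
25^4 ≡ 5^2 = 25
25^8 ≡ 25^2 = 625 ≡ 5
25^16 ≡ 5^2 = 25
18 = 16 + 2, so 25^18 ≡ 25·5 ≡ 1 (mod 31)
13·1 = 13 ≡ 13 (mod 31)
13 ≡ 13 (mod 31); signature holds.

yes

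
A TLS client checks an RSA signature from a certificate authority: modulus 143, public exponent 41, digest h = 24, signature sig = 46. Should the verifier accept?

sig^2 ≡ 46^2 = 2116 ≡ 114
sig^4 ≡ 114^2 = 12996 ≡ 126
sig^8 ≡ 126^2 = 15876 ≡ 3
sig^16 ≡ 3^2 = 9
sig^32 ≡ 9^2 = 81
41 = 32 + 8 + 1, so sig^41 ≡ 81·3·46 ≡ 24 (mod 143)
sig^41 mod 143 = 24 matches h.

accept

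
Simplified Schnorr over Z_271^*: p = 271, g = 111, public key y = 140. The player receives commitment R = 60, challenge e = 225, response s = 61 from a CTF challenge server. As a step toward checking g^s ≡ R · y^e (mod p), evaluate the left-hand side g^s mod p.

111^2 = 12321 ≡ 126
111^4 ≡ 126^2 = 15876 ≡ 158
111^8 ≡ 158^2 = 24964 ≡ 32
111^16 ≡ 32^2 = 1024 ≡ 211
111^32 ≡ 211^2 = 44521 ≡ 77
61 = 32 + 16 + 8 + 4 + 1, so 111^61 ≡ 77·211·32·158·111 ≡ 54 (mod 271)

54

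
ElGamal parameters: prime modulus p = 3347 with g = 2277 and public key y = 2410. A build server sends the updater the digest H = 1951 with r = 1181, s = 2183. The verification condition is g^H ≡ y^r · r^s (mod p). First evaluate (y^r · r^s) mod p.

Squares mod 3347: 2410^1≡2410, 2410^2≡1055, 2410^4≡1821, 2410^8≡2511, 2410^16≡2720, 2410^32≡1530, 2410^64≡1347, 2410^128≡335, 2410^256≡1774, 2410^512≡896, 2410^1024≡2883
1181 = 1024 + 128 + 16 + 8 + 4 + 1, so 2410^1181 ≡ 2883·335·2720·2511·1821·2410 ≡ 388 (mod 3347)
Squares mod 3347: 1181^1≡1181, 1181^2≡2409, 1181^4≡2930, 1181^8≡3192, 1181^16≡596, 1181^32≡434, 1181^64≡924, 1181^128≡291, 1181^256≡1006, 1181^512≡1242, 1181^1024≡2944, 1181^2048≡1753
2183 = 2048 + 128 + 4 + 2 + 1, so 1181^2183 ≡ 1753·291·2930·2409·1181 ≡ 434 (mod 3347)
y^r · r^s ≡ 388·434 = 168392 ≡ 1042 (mod 3347)

1042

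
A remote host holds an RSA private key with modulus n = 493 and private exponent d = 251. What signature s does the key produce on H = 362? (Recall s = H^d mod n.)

317

H^2 ≡ 362^2 = 131044 ≡ 399
H^4 ≡ 399^2 = 159201 ≡ 455
H^8 ≡ 455^2 = 207025 ≡ 458
H^16 ≡ 458^2 = 209764 ≡ 239
H^32 ≡ 239^2 = 57121 ≡ 426
H^64 ≡ 426^2 = 181476 ≡ 52
H^128 ≡ 52^2 = 2704 ≡ 239
251 = 128 + 64 + 32 + 16 + 8 + 2 + 1, so H^251 ≡ 239·52·426·239·458·399·362 ≡ 317 (mod 493)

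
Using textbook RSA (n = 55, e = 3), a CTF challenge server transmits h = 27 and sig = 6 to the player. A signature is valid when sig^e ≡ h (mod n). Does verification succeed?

sig^2 ≡ 6^2 = 36
3 = 2 + 1, so sig^3 ≡ 36·6 ≡ 51 (mod 55)
51 ≠ 27, so verification fails.

fails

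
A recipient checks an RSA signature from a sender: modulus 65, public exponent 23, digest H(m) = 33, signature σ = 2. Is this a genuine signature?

genuine

σ^23 mod 65 = 33
σ^23 mod 65 = 33 matches H(m).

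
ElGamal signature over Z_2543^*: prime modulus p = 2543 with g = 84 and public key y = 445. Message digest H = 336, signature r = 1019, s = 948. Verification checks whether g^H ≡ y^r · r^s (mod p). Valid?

Left side g^H mod p:
84^2 = 7056 ≡ 1970
84^4 ≡ 1970^2 = 3880900 ≡ 282
84^8 ≡ 282^2 = 79524 ≡ 691
84^16 ≡ 691^2 = 477481 ≡ 1940
84^32 ≡ 1940^2 = 3763600 ≡ 2503
84^64 ≡ 2503^2 = 6265009 ≡ 1600
84^128 ≡ 1600^2 = 2560000 ≡ 1742
84^256 ≡ 1742^2 = 3034564 ≡ 765
336 = 256 + 64 + 16, so 84^336 ≡ 765·1600·1940 ≡ 691 (mod 2543)
Right side y^r · r^s mod p:
445^2 = 198025 ≡ 2214
445^4 ≡ 2214^2 = 4901796 ≡ 1435
445^8 ≡ 1435^2 = 2059225 ≡ 1938
445^16 ≡ 1938^2 = 3755844 ≡ 2376
445^32 ≡ 2376^2 = 5645376 ≡ 2459
445^64 ≡ 2459^2 = 6046681 ≡ 1970
445^128 ≡ 1970^2 = 3880900 ≡ 282
445^256 ≡ 282^2 = 79524 ≡ 691
445^512 ≡ 691^2 = 477481 ≡ 1940
1019 = 512 + 256 + 128 + 64 + 32 + 16 + 8 + 2 + 1, so 445^1019 ≡ 1940·691·282·1970·2459·2376·1938·2214·445 ≡ 72 (mod 2543)
1019^2 = 1038361 ≡ 817
1019^4 ≡ 817^2 = 667489 ≡ 1223
1019^8 ≡ 1223^2 = 1495729 ≡ 445
1019^16 ≡ 445^2 = 198025 ≡ 2214
1019^32 ≡ 2214^2 = 4901796 ≡ 1435
1019^64 ≡ 1435^2 = 2059225 ≡ 1938
1019^128 ≡ 1938^2 = 3755844 ≡ 2376
1019^256 ≡ 2376^2 = 5645376 ≡ 2459
1019^512 ≡ 2459^2 = 6046681 ≡ 1970
948 = 512 + 256 + 128 + 32 + 16 + 4, so 1019^948 ≡ 1970·2459·2376·1435·2214·1223 ≡ 2376 (mod 2543)
72·2376 = 171072 ≡ 691 (mod 2543)
691 ≡ 691 (mod 2543), so the signature is genuine.

yes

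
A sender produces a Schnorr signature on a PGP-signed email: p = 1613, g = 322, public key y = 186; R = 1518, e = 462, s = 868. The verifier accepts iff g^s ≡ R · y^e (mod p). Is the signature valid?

invalid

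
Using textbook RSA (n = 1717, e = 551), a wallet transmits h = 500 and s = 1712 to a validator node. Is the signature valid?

Squares mod 1717: s^1≡1712, s^2≡25, s^4≡625, s^8≡866, s^16≡1344, s^32≡52, s^64≡987, s^128≡630, s^256≡273, s^512≡698
551 = 512 + 32 + 4 + 2 + 1, so s^551 ≡ 698·52·625·25·1712 ≡ 500 (mod 1717)
500 = h, so the signature checks out.

valid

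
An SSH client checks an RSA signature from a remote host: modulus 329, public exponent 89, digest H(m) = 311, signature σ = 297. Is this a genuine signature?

forged

σ^2 ≡ 297^2 = 88209 ≡ 37
σ^4 ≡ 37^2 = 1369 ≡ 53
σ^8 ≡ 53^2 = 2809 ≡ 177
σ^16 ≡ 177^2 = 31329 ≡ 74
σ^32 ≡ 74^2 = 5476 ≡ 212
σ^64 ≡ 212^2 = 44944 ≡ 200
89 = 64 + 16 + 8 + 1, so σ^89 ≡ 200·74·177·297 ≡ 26 (mod 329)
σ^89 mod 329 = 26, but H(m) = 311.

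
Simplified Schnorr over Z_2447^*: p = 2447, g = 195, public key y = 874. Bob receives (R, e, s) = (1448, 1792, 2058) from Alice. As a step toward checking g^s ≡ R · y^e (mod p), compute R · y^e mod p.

874^2 = 763876 ≡ 412
874^4 ≡ 412^2 = 169744 ≡ 901
874^8 ≡ 901^2 = 811801 ≡ 1844
874^16 ≡ 1844^2 = 3400336 ≡ 1453
874^32 ≡ 1453^2 = 2111209 ≡ 1895
874^64 ≡ 1895^2 = 3591025 ≡ 1276
874^128 ≡ 1276^2 = 1628176 ≡ 921
874^256 ≡ 921^2 = 848241 ≡ 1579
874^512 ≡ 1579^2 = 2493241 ≡ 2195
874^1024 ≡ 2195^2 = 4818025 ≡ 2329
1792 = 1024 + 512 + 256, so 874^1792 ≡ 2329·2195·1579 ≡ 108 (mod 2447)
R · y^e ≡ 1448·108 = 156384 ≡ 2223 (mod 2447)

2223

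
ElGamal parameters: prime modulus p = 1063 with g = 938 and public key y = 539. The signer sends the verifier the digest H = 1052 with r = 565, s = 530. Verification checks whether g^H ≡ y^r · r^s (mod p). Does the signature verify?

Left side g^H mod p:
Squares mod 1063: 938^1≡938, 938^2≡743, 938^4≡352, 938^8≡596, 938^16≡174, 938^32≡512, 938^64≡646, 938^128≡620, 938^256≡657, 938^512≡71, 938^1024≡789
1052 = 1024 + 16 + 8 + 4, so 938^1052 ≡ 789·174·596·352 ≡ 1051 (mod 1063)
Right side y^r · r^s mod p:
Squares mod 1063: 539^1≡539, 539^2≡322, 539^4≡573, 539^8≡925, 539^16≡973, 539^32≡659, 539^64≡577, 539^128≡210, 539^256≡517, 539^512≡476
565 = 512 + 32 + 16 + 4 + 1, so 539^565 ≡ 476·659·973·573·539 ≡ 661 (mod 1063)
Squares mod 1063: 565^1≡565, 565^2≡325, 565^4≡388, 565^8≡661, 565^16≡28, 565^32≡784, 565^64≡242, 565^128≡99, 565^256≡234, 565^512≡543
530 = 512 + 16 + 2, so 565^530 ≡ 543·28·325 ≡ 476 (mod 1063)
661·476 = 314636 ≡ 1051 (mod 1063)
1051 ≡ 1051 (mod 1063), so the signature is genuine.

verifies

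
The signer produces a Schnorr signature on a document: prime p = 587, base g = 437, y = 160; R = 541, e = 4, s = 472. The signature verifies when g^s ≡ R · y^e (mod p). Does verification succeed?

fails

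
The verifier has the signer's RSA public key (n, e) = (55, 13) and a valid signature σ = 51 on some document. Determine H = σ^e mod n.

σ^2 ≡ 51^2 = 2601 ≡ 16
σ^4 ≡ 16^2 = 256 ≡ 36
σ^8 ≡ 36^2 = 1296 ≡ 31
13 = 8 + 4 + 1, so σ^13 ≡ 31·36·51 ≡ 46 (mod 55)

46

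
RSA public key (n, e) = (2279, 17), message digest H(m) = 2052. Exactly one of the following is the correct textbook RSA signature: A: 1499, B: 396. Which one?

Candidate A: 1499^2 = 2247001 ≡ 2186; 1499^4 ≡ 2186^2 = 4778596 ≡ 1812; 1499^8 ≡ 1812^2 = 3283344 ≡ 1584; 1499^16 ≡ 1584^2 = 2509056 ≡ 2156; 17 = 16 + 1, so 1499^17 ≡ 2156·1499 ≡ 222 (mod 2279)
Candidate B: 396^2 = 156816 ≡ 1844; 396^4 ≡ 1844^2 = 3400336 ≡ 68; 396^8 ≡ 68^2 = 4624 ≡ 66; 396^16 ≡ 66^2 = 4356 ≡ 2077; 17 = 16 + 1, so 396^17 ≡ 2077·396 ≡ 2052 (mod 2279)
  → matches H(m) = 2052

B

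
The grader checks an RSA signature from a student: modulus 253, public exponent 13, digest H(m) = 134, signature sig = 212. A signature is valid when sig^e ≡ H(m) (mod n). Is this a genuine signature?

forged

Squares mod 253: sig^1≡212, sig^2≡163, sig^4≡4, sig^8≡16
13 = 8 + 4 + 1, so sig^13 ≡ 16·4·212 ≡ 159 (mod 253)
sig^13 mod 253 = 159, but H(m) = 134.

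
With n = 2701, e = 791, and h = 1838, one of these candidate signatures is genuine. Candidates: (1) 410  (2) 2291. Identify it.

1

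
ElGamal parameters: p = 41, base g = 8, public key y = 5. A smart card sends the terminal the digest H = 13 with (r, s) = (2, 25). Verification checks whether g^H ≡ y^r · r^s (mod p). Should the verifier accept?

accept

Left side g^H mod p:
8^2 = 64 ≡ 23
8^4 ≡ 23^2 = 529 ≡ 37
8^8 ≡ 37^2 = 1369 ≡ 16
13 = 8 + 4 + 1, so 8^13 ≡ 16·37·8 ≡ 21 (mod 41)
Right side y^r · r^s mod p:
5^2 = 25
2^2 = 4
2^4 ≡ 4^2 = 16
2^8 ≡ 16^2 = 256 ≡ 10
2^16 ≡ 10^2 = 100 ≡ 18
25 = 16 + 8 + 1, so 2^25 ≡ 18·10·2 ≡ 32 (mod 41)
25·32 = 800 ≡ 21 (mod 41)
21 ≡ 21 (mod 41), so the signature is genuine.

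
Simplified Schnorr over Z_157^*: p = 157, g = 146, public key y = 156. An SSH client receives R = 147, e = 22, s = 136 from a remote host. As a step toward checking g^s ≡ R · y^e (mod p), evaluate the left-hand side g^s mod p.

Squares mod 157: 146^1≡146, 146^2≡121, 146^4≡40, 146^8≡30, 146^16≡115, 146^32≡37, 146^64≡113, 146^128≡52
136 = 128 + 8, so 146^136 ≡ 52·30 ≡ 147 (mod 157)

147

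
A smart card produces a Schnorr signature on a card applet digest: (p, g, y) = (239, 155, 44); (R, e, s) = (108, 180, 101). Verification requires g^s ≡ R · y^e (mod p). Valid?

g^s mod p:
155^2 = 24025 ≡ 125
155^4 ≡ 125^2 = 15625 ≡ 90
155^8 ≡ 90^2 = 8100 ≡ 213
155^16 ≡ 213^2 = 45369 ≡ 198
155^32 ≡ 198^2 = 39204 ≡ 8
155^64 ≡ 8^2 = 64
101 = 64 + 32 + 4 + 1, so 155^101 ≡ 64·8·90·155 ≡ 124 (mod 239)
R · y^e mod p:
44^2 = 1936 ≡ 24
44^4 ≡ 24^2 = 576 ≡ 98
44^8 ≡ 98^2 = 9604 ≡ 44
44^16 ≡ 44^2 = 1936 ≡ 24
44^32 ≡ 24^2 = 576 ≡ 98
44^64 ≡ 98^2 = 9604 ≡ 44
44^128 ≡ 44^2 = 1936 ≡ 24
180 = 128 + 32 + 16 + 4, so 44^180 ≡ 24·98·24·98 ≡ 10 (mod 239)
108·10 = 1080 ≡ 124 (mod 239)
124 ≡ 124 (mod 239); signature holds.

yes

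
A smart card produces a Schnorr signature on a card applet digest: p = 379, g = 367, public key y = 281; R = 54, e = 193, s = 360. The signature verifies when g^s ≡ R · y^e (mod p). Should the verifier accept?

accept

g^s mod p:
367^360 mod 379 = 5
R · y^e mod p:
281^193 mod 379 = 344
54·344 = 18576 ≡ 5 (mod 379)
5 ≡ 5 (mod 379); signature holds.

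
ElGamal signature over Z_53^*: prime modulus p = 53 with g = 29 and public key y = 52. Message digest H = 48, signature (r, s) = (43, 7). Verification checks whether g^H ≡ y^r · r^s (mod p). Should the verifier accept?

accept

Left side g^H mod p:
29^2 = 841 ≡ 46
29^4 ≡ 46^2 = 2116 ≡ 49
29^8 ≡ 49^2 = 2401 ≡ 16
29^16 ≡ 16^2 = 256 ≡ 44
29^32 ≡ 44^2 = 1936 ≡ 28
48 = 32 + 16, so 29^48 ≡ 28·44 ≡ 13 (mod 53)
Right side y^r · r^s mod p:
52^2 = 2704 ≡ 1
52^4 ≡ 1^2 = 1
52^8 ≡ 1^2 = 1
52^16 ≡ 1^2 = 1
52^32 ≡ 1^2 = 1
43 = 32 + 8 + 2 + 1, so 52^43 ≡ 1·1·1·52 ≡ 52 (mod 53)
43^2 = 1849 ≡ 47
43^4 ≡ 47^2 = 2209 ≡ 36
7 = 4 + 2 + 1, so 43^7 ≡ 36·47·43 ≡ 40 (mod 53)
52·40 = 2080 ≡ 13 (mod 53)
13 ≡ 13 (mod 53), so the signature is genuine.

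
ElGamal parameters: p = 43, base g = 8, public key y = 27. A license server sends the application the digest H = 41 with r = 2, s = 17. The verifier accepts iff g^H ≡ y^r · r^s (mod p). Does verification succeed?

passes

Left side g^H mod p:
8^2 = 64 ≡ 21
8^4 ≡ 21^2 = 441 ≡ 11
8^8 ≡ 11^2 = 121 ≡ 35
8^16 ≡ 35^2 = 1225 ≡ 21
8^32 ≡ 21^2 = 441 ≡ 11
41 = 32 + 8 + 1, so 8^41 ≡ 11·35·8 ≡ 27 (mod 43)
Right side y^r · r^s mod p:
27^2 = 729 ≡ 41
2^2 = 4
2^4 ≡ 4^2 = 16
2^8 ≡ 16^2 = 256 ≡ 41
2^16 ≡ 41^2 = 1681 ≡ 4
17 = 16 + 1, so 2^17 ≡ 4·2 ≡ 8 (mod 43)
41·8 = 328 ≡ 27 (mod 43)
27 ≡ 27 (mod 43), so the signature is genuine.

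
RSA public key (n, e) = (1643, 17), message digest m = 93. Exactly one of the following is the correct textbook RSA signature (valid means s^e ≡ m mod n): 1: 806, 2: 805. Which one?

1

Candidate 1: 806^2 = 649636 ≡ 651; 806^4 ≡ 651^2 = 423801 ≡ 1550; 806^8 ≡ 1550^2 = 2402500 ≡ 434; 806^16 ≡ 434^2 = 188356 ≡ 1054; 17 = 16 + 1, so 806^17 ≡ 1054·806 ≡ 93 (mod 1643)
  → matches m = 93
Candidate 2: 805^2 = 648025 ≡ 683; 805^4 ≡ 683^2 = 466489 ≡ 1520; 805^8 ≡ 1520^2 = 2310400 ≡ 342; 805^16 ≡ 342^2 = 116964 ≡ 311; 17 = 16 + 1, so 805^17 ≡ 311·805 ≡ 619 (mod 1643)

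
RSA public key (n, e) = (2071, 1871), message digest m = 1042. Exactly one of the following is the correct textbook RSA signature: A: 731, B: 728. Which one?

Candidate A: 731^2 = 534361 ≡ 43; 731^4 ≡ 43^2 = 1849; 731^8 ≡ 1849^2 = 3418801 ≡ 1651; 731^16 ≡ 1651^2 = 2725801 ≡ 365; 731^32 ≡ 365^2 = 133225 ≡ 681; 731^64 ≡ 681^2 = 463761 ≡ 1928; 731^128 ≡ 1928^2 = 3717184 ≡ 1810; 731^256 ≡ 1810^2 = 3276100 ≡ 1849; 731^512 ≡ 1849^2 = 3418801 ≡ 1651; 731^1024 ≡ 1651^2 = 2725801 ≡ 365; 1871 = 1024 + 512 + 256 + 64 + 8 + 4 + 2 + 1, so 731^1871 ≡ 365·1651·1849·1928·1651·1849·43·731 ≡ 17 (mod 2071)
Candidate B: 728^2 = 529984 ≡ 1879; 728^4 ≡ 1879^2 = 3530641 ≡ 1657; 728^8 ≡ 1657^2 = 2745649 ≡ 1574; 728^16 ≡ 1574^2 = 2477476 ≡ 560; 728^32 ≡ 560^2 = 313600 ≡ 879; 728^64 ≡ 879^2 = 772641 ≡ 158; 728^128 ≡ 158^2 = 24964 ≡ 112; 728^256 ≡ 112^2 = 12544 ≡ 118; 728^512 ≡ 118^2 = 13924 ≡ 1498; 728^1024 ≡ 1498^2 = 2244004 ≡ 1111; 1871 = 1024 + 512 + 256 + 64 + 8 + 4 + 2 + 1, so 728^1871 ≡ 1111·1498·118·158·1574·1657·1879·728 ≡ 1042 (mod 2071)
  → matches m = 1042

B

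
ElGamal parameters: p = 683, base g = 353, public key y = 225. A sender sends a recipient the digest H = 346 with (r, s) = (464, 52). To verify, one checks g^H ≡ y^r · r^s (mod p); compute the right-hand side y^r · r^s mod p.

225^2 = 50625 ≡ 83
225^4 ≡ 83^2 = 6889 ≡ 59
225^8 ≡ 59^2 = 3481 ≡ 66
225^16 ≡ 66^2 = 4356 ≡ 258
225^32 ≡ 258^2 = 66564 ≡ 313
225^64 ≡ 313^2 = 97969 ≡ 300
225^128 ≡ 300^2 = 90000 ≡ 527
225^256 ≡ 527^2 = 277729 ≡ 431
464 = 256 + 128 + 64 + 16, so 225^464 ≡ 431·527·300·258 ≡ 192 (mod 683)
464^2 = 215296 ≡ 151
464^4 ≡ 151^2 = 22801 ≡ 262
464^8 ≡ 262^2 = 68644 ≡ 344
464^16 ≡ 344^2 = 118336 ≡ 177
464^32 ≡ 177^2 = 31329 ≡ 594
52 = 32 + 16 + 4, so 464^52 ≡ 594·177·262 ≡ 83 (mod 683)
y^r · r^s ≡ 192·83 = 15936 ≡ 227 (mod 683)

227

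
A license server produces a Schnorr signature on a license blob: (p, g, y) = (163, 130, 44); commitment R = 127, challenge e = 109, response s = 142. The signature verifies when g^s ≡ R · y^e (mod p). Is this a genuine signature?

genuine

g^s mod p:
Squares mod 163: 130^1≡130, 130^2≡111, 130^4≡96, 130^8≡88, 130^16≡83, 130^32≡43, 130^64≡56, 130^128≡39
142 = 128 + 8 + 4 + 2, so 130^142 ≡ 39·88·96·111 ≡ 60 (mod 163)
R · y^e mod p:
Squares mod 163: 44^1≡44, 44^2≡143, 44^4≡74, 44^8≡97, 44^16≡118, 44^32≡69, 44^64≡34
109 = 64 + 32 + 8 + 4 + 1, so 44^109 ≡ 34·69·97·74·44 ≡ 107 (mod 163)
127·107 = 13589 ≡ 60 (mod 163)
60 ≡ 60 (mod 163); signature holds.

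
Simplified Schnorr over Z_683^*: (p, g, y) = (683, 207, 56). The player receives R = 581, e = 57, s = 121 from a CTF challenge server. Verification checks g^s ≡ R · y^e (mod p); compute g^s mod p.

207^2 = 42849 ≡ 503
207^4 ≡ 503^2 = 253009 ≡ 299
207^8 ≡ 299^2 = 89401 ≡ 611
207^16 ≡ 611^2 = 373321 ≡ 403
207^32 ≡ 403^2 = 162409 ≡ 538
207^64 ≡ 538^2 = 289444 ≡ 535
121 = 64 + 32 + 16 + 8 + 1, so 207^121 ≡ 535·538·403·611·207 ≡ 545 (mod 683)

545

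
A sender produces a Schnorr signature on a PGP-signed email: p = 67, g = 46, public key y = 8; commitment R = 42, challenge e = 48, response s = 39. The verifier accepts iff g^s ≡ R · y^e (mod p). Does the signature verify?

verifies

g^s mod p:
46^2 = 2116 ≡ 39
46^4 ≡ 39^2 = 1521 ≡ 47
46^8 ≡ 47^2 = 2209 ≡ 65
46^16 ≡ 65^2 = 4225 ≡ 4
46^32 ≡ 4^2 = 16
39 = 32 + 4 + 2 + 1, so 46^39 ≡ 16·47·39·46 ≡ 43 (mod 67)
R · y^e mod p:
8^2 = 64
8^4 ≡ 64^2 = 4096 ≡ 9
8^8 ≡ 9^2 = 81 ≡ 14
8^16 ≡ 14^2 = 196 ≡ 62
8^32 ≡ 62^2 = 3844 ≡ 25
48 = 32 + 16, so 8^48 ≡ 25·62 ≡ 9 (mod 67)
42·9 = 378 ≡ 43 (mod 67)
43 ≡ 43 (mod 67); signature holds.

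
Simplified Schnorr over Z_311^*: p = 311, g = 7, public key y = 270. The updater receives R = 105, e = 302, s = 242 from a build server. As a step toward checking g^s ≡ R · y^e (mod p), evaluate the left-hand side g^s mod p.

7^2 = 49
7^4 ≡ 49^2 = 2401 ≡ 224
7^8 ≡ 224^2 = 50176 ≡ 105
7^16 ≡ 105^2 = 11025 ≡ 140
7^32 ≡ 140^2 = 19600 ≡ 7
7^64 ≡ 7^2 = 49
7^128 ≡ 49^2 = 2401 ≡ 224
242 = 128 + 64 + 32 + 16 + 2, so 7^242 ≡ 224·49·7·140·49 ≡ 270 (mod 311)

270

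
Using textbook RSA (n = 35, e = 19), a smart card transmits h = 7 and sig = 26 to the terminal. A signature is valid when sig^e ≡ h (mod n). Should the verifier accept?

reject

sig^2 ≡ 26^2 = 676 ≡ 11
sig^4 ≡ 11^2 = 121 ≡ 16
sig^8 ≡ 16^2 = 256 ≡ 11
sig^16 ≡ 11^2 = 121 ≡ 16
19 = 16 + 2 + 1, so sig^19 ≡ 16·11·26 ≡ 26 (mod 35)
26 ≠ 7, so verification fails.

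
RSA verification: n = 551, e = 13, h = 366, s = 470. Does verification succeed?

fails

Squares mod 551: s^1≡470, s^2≡500, s^4≡397, s^8≡23
13 = 8 + 4 + 1, so s^13 ≡ 23·397·470 ≡ 382 (mod 551)
The recovered value 382 does not match the digest 366.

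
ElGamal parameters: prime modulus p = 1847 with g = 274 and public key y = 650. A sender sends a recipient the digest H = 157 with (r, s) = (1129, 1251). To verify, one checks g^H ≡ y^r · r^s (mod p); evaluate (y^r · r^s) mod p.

1513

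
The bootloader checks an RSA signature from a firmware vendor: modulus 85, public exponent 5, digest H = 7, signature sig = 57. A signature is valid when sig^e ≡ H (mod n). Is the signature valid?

sig^2 ≡ 57^2 = 3249 ≡ 19
sig^4 ≡ 19^2 = 361 ≡ 21
5 = 4 + 1, so sig^5 ≡ 21·57 ≡ 7 (mod 85)
7 = H, so the signature checks out.

valid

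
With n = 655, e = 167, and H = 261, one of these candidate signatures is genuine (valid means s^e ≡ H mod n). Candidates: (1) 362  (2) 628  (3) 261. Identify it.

Candidate 1: Squares mod 655: 362^1≡362, 362^2≡44, 362^4≡626, 362^8≡186, 362^16≡536, 362^32≡406, 362^64≡431, 362^128≡396; 167 = 128 + 32 + 4 + 2 + 1, so 362^167 ≡ 396·406·626·44·362 ≡ 28 (mod 655)
Candidate 2: Squares mod 655: 628^1≡628, 628^2≡74, 628^4≡236, 628^8≡21, 628^16≡441, 628^32≡601, 628^64≡296, 628^128≡501; 167 = 128 + 32 + 4 + 2 + 1, so 628^167 ≡ 501·601·236·74·628 ≡ 82 (mod 655)
Candidate 3: Squares mod 655: 261^1≡261, 261^2≡1, 261^4≡1, 261^8≡1, 261^16≡1, 261^32≡1, 261^64≡1, 261^128≡1; 167 = 128 + 32 + 4 + 2 + 1, so 261^167 ≡ 1·1·1·1·261 ≡ 261 (mod 655)
  → matches H = 261

3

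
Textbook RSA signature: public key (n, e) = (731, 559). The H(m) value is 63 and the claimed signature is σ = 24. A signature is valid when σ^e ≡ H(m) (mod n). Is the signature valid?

Squares mod 731: σ^1≡24, σ^2≡576, σ^4≡633, σ^8≡101, σ^16≡698, σ^32≡358, σ^64≡239, σ^128≡103, σ^256≡375, σ^512≡273
559 = 512 + 32 + 8 + 4 + 2 + 1, so σ^559 ≡ 273·358·101·633·576·24 ≡ 668 (mod 731)
σ^559 mod 731 = 668, but H(m) = 63.

invalid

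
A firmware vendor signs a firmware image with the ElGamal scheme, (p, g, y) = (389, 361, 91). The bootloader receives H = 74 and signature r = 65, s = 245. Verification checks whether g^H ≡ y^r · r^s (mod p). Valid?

no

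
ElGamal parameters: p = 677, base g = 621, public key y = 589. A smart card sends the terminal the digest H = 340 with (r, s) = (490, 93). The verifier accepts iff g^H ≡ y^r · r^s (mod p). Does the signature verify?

does not verify

Left side g^H mod p:
621^2 = 385641 ≡ 428
621^4 ≡ 428^2 = 183184 ≡ 394
621^8 ≡ 394^2 = 155236 ≡ 203
621^16 ≡ 203^2 = 41209 ≡ 589
621^32 ≡ 589^2 = 346921 ≡ 297
621^64 ≡ 297^2 = 88209 ≡ 199
621^128 ≡ 199^2 = 39601 ≡ 335
621^256 ≡ 335^2 = 112225 ≡ 520
340 = 256 + 64 + 16 + 4, so 621^340 ≡ 520·199·589·394 ≡ 428 (mod 677)
Right side y^r · r^s mod p:
589^2 = 346921 ≡ 297
589^4 ≡ 297^2 = 88209 ≡ 199
589^8 ≡ 199^2 = 39601 ≡ 335
589^16 ≡ 335^2 = 112225 ≡ 520
589^32 ≡ 520^2 = 270400 ≡ 277
589^64 ≡ 277^2 = 76729 ≡ 228
589^128 ≡ 228^2 = 51984 ≡ 532
589^256 ≡ 532^2 = 283024 ≡ 38
490 = 256 + 128 + 64 + 32 + 8 + 2, so 589^490 ≡ 38·532·228·277·335·297 ≡ 547 (mod 677)
490^2 = 240100 ≡ 442
490^4 ≡ 442^2 = 195364 ≡ 388
490^8 ≡ 388^2 = 150544 ≡ 250
490^16 ≡ 250^2 = 62500 ≡ 216
490^32 ≡ 216^2 = 46656 ≡ 620
490^64 ≡ 620^2 = 384400 ≡ 541
93 = 64 + 16 + 8 + 4 + 1, so 490^93 ≡ 541·216·250·388·490 ≡ 277 (mod 677)
547·277 = 151519 ≡ 548 (mod 677)
428 ≠ 548, so verification fails.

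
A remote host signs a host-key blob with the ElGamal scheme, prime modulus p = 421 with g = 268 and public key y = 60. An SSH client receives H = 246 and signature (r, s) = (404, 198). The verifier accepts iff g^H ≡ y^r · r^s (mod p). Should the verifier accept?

accept

Left side g^H mod p:
268^246 mod 421 = 308
Right side y^r · r^s mod p:
60^404 mod 421 = 199
404^198 mod 421 = 321
199·321 = 63879 ≡ 308 (mod 421)
308 ≡ 308 (mod 421), so the signature is genuine.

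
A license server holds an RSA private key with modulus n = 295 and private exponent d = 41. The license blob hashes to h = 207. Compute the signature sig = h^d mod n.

Squares mod 295: h^1≡207, h^2≡74, h^4≡166, h^8≡121, h^16≡186, h^32≡81
41 = 32 + 8 + 1, so h^41 ≡ 81·121·207 ≡ 92 (mod 295)

92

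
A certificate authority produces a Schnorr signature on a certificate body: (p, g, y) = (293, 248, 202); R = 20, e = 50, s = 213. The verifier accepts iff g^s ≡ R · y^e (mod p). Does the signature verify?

g^s mod p:
248^2 = 61504 ≡ 267
248^4 ≡ 267^2 = 71289 ≡ 90
248^8 ≡ 90^2 = 8100 ≡ 189
248^16 ≡ 189^2 = 35721 ≡ 268
248^32 ≡ 268^2 = 71824 ≡ 39
248^64 ≡ 39^2 = 1521 ≡ 56
248^128 ≡ 56^2 = 3136 ≡ 206
213 = 128 + 64 + 16 + 4 + 1, so 248^213 ≡ 206·56·268·90·248 ≡ 112 (mod 293)
R · y^e mod p:
202^2 = 40804 ≡ 77
202^4 ≡ 77^2 = 5929 ≡ 69
202^8 ≡ 69^2 = 4761 ≡ 73
202^16 ≡ 73^2 = 5329 ≡ 55
202^32 ≡ 55^2 = 3025 ≡ 95
50 = 32 + 16 + 2, so 202^50 ≡ 95·55·77 ≡ 36 (mod 293)
20·36 = 720 ≡ 134 (mod 293)
112 ≠ 134; the check fails.

does not verify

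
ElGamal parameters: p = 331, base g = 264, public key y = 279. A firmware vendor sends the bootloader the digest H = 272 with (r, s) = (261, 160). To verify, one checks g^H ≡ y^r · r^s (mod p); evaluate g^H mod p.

Squares mod 331: 264^1≡264, 264^2≡186, 264^4≡172, 264^8≡125, 264^16≡68, 264^32≡321, 264^64≡100, 264^128≡70, 264^256≡266
272 = 256 + 16, so 264^272 ≡ 266·68 ≡ 214 (mod 331)

214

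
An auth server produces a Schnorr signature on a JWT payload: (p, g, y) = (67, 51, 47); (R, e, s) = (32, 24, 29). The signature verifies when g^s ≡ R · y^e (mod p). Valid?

g^s mod p:
51^2 = 2601 ≡ 55
51^4 ≡ 55^2 = 3025 ≡ 10
51^8 ≡ 10^2 = 100 ≡ 33
51^16 ≡ 33^2 = 1089 ≡ 17
29 = 16 + 8 + 4 + 1, so 51^29 ≡ 17·33·10·51 ≡ 20 (mod 67)
R · y^e mod p:
47^2 = 2209 ≡ 65
47^4 ≡ 65^2 = 4225 ≡ 4
47^8 ≡ 4^2 = 16
47^16 ≡ 16^2 = 256 ≡ 55
24 = 16 + 8, so 47^24 ≡ 55·16 ≡ 9 (mod 67)
32·9 = 288 ≡ 20 (mod 67)
20 ≡ 20 (mod 67); signature holds.

yes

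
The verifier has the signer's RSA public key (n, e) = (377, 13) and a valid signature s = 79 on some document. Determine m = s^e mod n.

Squares mod 377: s^1≡79, s^2≡209, s^4≡326, s^8≡339
13 = 8 + 4 + 1, so s^13 ≡ 339·326·79 ≡ 40 (mod 377)

40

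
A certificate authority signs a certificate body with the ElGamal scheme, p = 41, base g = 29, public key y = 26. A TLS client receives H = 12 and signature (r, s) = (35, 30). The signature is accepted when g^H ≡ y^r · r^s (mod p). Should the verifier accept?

Left side g^H mod p:
29^2 = 841 ≡ 21
29^4 ≡ 21^2 = 441 ≡ 31
29^8 ≡ 31^2 = 961 ≡ 18
12 = 8 + 4, so 29^12 ≡ 18·31 ≡ 25 (mod 41)
Right side y^r · r^s mod p:
26^2 = 676 ≡ 20
26^4 ≡ 20^2 = 400 ≡ 31
26^8 ≡ 31^2 = 961 ≡ 18
26^16 ≡ 18^2 = 324 ≡ 37
26^32 ≡ 37^2 = 1369 ≡ 16
35 = 32 + 2 + 1, so 26^35 ≡ 16·20·26 ≡ 38 (mod 41)
35^2 = 1225 ≡ 36
35^4 ≡ 36^2 = 1296 ≡ 25
35^8 ≡ 25^2 = 625 ≡ 10
35^16 ≡ 10^2 = 100 ≡ 18
30 = 16 + 8 + 4 + 2, so 35^30 ≡ 18·10·25·36 ≡ 9 (mod 41)
38·9 = 342 ≡ 14 (mod 41)
25 ≠ 14, so verification fails.

reject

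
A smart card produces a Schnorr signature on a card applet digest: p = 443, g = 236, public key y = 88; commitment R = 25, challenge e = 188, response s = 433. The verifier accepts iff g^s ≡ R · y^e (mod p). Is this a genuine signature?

g^s mod p:
236^2 = 55696 ≡ 321
236^4 ≡ 321^2 = 103041 ≡ 265
236^8 ≡ 265^2 = 70225 ≡ 231
236^16 ≡ 231^2 = 53361 ≡ 201
236^32 ≡ 201^2 = 40401 ≡ 88
236^64 ≡ 88^2 = 7744 ≡ 213
236^128 ≡ 213^2 = 45369 ≡ 183
236^256 ≡ 183^2 = 33489 ≡ 264
433 = 256 + 128 + 32 + 16 + 1, so 236^433 ≡ 264·183·88·201·236 ≡ 361 (mod 443)
R · y^e mod p:
88^2 = 7744 ≡ 213
88^4 ≡ 213^2 = 45369 ≡ 183
88^8 ≡ 183^2 = 33489 ≡ 264
88^16 ≡ 264^2 = 69696 ≡ 145
88^32 ≡ 145^2 = 21025 ≡ 204
88^64 ≡ 204^2 = 41616 ≡ 417
88^128 ≡ 417^2 = 173889 ≡ 233
188 = 128 + 32 + 16 + 8 + 4, so 88^188 ≡ 233·204·145·264·183 ≡ 422 (mod 443)
25·422 = 10550 ≡ 361 (mod 443)
361 ≡ 361 (mod 443); signature holds.

genuine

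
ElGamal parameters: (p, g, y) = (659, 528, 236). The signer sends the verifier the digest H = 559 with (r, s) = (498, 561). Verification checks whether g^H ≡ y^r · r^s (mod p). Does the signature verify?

Left side g^H mod p:
528^2 = 278784 ≡ 27
528^4 ≡ 27^2 = 729 ≡ 70
528^8 ≡ 70^2 = 4900 ≡ 287
528^16 ≡ 287^2 = 82369 ≡ 653
528^32 ≡ 653^2 = 426409 ≡ 36
528^64 ≡ 36^2 = 1296 ≡ 637
528^128 ≡ 637^2 = 405769 ≡ 484
528^256 ≡ 484^2 = 234256 ≡ 311
528^512 ≡ 311^2 = 96721 ≡ 507
559 = 512 + 32 + 8 + 4 + 2 + 1, so 528^559 ≡ 507·36·287·70·27·528 ≡ 182 (mod 659)
Right side y^r · r^s mod p:
236^2 = 55696 ≡ 340
236^4 ≡ 340^2 = 115600 ≡ 275
236^8 ≡ 275^2 = 75625 ≡ 499
236^16 ≡ 499^2 = 249001 ≡ 558
236^32 ≡ 558^2 = 311364 ≡ 316
236^64 ≡ 316^2 = 99856 ≡ 347
236^128 ≡ 347^2 = 120409 ≡ 471
236^256 ≡ 471^2 = 221841 ≡ 417
498 = 256 + 128 + 64 + 32 + 16 + 2, so 236^498 ≡ 417·471·347·316·558·340 ≡ 195 (mod 659)
498^2 = 248004 ≡ 220
498^4 ≡ 220^2 = 48400 ≡ 293
498^8 ≡ 293^2 = 85849 ≡ 179
498^16 ≡ 179^2 = 32041 ≡ 409
498^32 ≡ 409^2 = 167281 ≡ 554
498^64 ≡ 554^2 = 306916 ≡ 481
498^128 ≡ 481^2 = 231361 ≡ 52
498^256 ≡ 52^2 = 2704 ≡ 68
498^512 ≡ 68^2 = 4624 ≡ 11
561 = 512 + 32 + 16 + 1, so 498^561 ≡ 11·554·409·498 ≡ 405 (mod 659)
195·405 = 78975 ≡ 554 (mod 659)
182 ≠ 554, so verification fails.

does not verify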